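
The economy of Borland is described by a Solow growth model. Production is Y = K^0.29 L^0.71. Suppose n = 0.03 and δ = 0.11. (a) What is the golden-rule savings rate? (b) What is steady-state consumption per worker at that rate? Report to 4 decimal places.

(a) s_gold = 0.2900; (b) c_gold ≈ 0.9560

Capital per worker breaks even when investment replaces (n + δ)·k; here n + δ = 0.14.
For Cobb-Douglas, s_gold equals capital's share: s_gold = 0.29.
Setting f'(k) = n+δ gives 0.29·k^(0.29−1) = 0.14, hence k_gold = (0.29/0.14)^(1/0.71) ≈ 2.7890.
y_gold = 2.7890^0.29 ≈ 1.3464; c_gold = (1−0.29)·y_gold ≈ 0.9560.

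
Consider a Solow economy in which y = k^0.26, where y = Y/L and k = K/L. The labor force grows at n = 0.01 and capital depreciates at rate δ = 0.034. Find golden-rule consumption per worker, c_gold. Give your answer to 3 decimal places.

The effective depreciation rate is n + δ = 0.01 + 0.034 = 0.044.
Golden rule sets MPK = n+δ: 0.26·k^(0.26−1) = 0.044, so k_gold = (0.26/0.044)^(1/0.74) ≈ 11.0305.
y_gold = 11.0305^0.26 ≈ 1.8667.
c_gold = y_gold − (n+δ)·k_gold = 1.8667 − 0.044·11.0305 ≈ 1.3814.

c_gold ≈ 1.381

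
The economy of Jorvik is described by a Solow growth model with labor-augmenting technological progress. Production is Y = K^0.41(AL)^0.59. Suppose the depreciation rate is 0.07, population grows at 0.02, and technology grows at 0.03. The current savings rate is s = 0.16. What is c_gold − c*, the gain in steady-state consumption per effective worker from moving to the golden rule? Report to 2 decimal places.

Δc ≈ 0.36

Capital per effective worker breaks even when investment replaces (n + g + δ)·k; here n + g + δ = 0.12.
Current steady state (s = 0.16): k* = (0.16/0.12)^(1/0.59) ≈ 1.6284, y* = 1.6284^0.41 ≈ 1.2213, c* = (1−0.16)·1.2213 ≈ 1.0259.
At the golden rule the marginal product of capital equals n+g+δ: 0.41·k^(0.41−1) = 0.12. Solving, k_gold = (0.41/0.12)^(1/0.59) ≈ 8.0244.
y_gold = 8.0244^0.41 ≈ 2.3486, c_gold = y_gold − 0.12·k_gold ≈ 1.3857.
Gain: Δc = 1.3857 − 1.0259 ≈ 0.3598.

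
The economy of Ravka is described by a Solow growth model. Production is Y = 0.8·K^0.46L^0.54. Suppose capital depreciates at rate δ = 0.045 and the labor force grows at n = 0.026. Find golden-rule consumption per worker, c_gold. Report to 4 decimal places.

c_gold ≈ 1.7547

n + δ = 0.026 + 0.045 = 0.071.
Maximizing c = f(k) − (n+δ)·k gives f'(k) = n+δ, i.e. 0.46·0.8·k^(0.46−1) = 0.071, so k_gold = (0.46·0.8/0.071)^(1/0.54) ≈ 21.0530.
y_gold = 0.8·21.0530^0.46 ≈ 3.2495.
c_gold = y_gold − (n+δ)·k_gold = 3.2495 − 0.071·21.0530 ≈ 1.7547.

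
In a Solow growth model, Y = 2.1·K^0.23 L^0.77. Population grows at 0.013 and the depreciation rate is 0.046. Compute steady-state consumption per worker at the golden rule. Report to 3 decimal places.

n + δ = 0.013 + 0.046 = 0.059.
Golden rule sets MPK = n+δ: 0.23·2.1·k^(0.23−1) = 0.059, so k_gold = (0.23·2.1/0.059)^(1/0.77) ≈ 15.3404.
y_gold = 2.1·15.3404^0.23 ≈ 3.9352.
c_gold = y_gold − (n+δ)·k_gold = 3.9352 − 0.059·15.3404 ≈ 3.0301.

c_gold ≈ 3.030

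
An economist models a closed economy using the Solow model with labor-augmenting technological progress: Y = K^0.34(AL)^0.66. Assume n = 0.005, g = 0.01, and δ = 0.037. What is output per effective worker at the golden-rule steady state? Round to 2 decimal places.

y_gold ≈ 2.63

The effective depreciation rate is n + g + δ = 0.005 + 0.01 + 0.037 = 0.052.
At the golden rule the marginal product of capital equals n+g+δ: 0.34·k^(0.34−1) = 0.052. Solving, k_gold = (0.34/0.052)^(1/0.66) ≈ 17.2016.
Output: y_gold = k_gold^0.34 = 17.2016^0.34 ≈ 2.6308.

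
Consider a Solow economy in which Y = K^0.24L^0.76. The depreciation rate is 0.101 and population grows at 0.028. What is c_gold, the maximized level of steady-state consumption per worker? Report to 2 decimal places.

c_gold ≈ 0.92

Capital per worker breaks even when investment replaces (n + δ)·k; here n + δ = 0.129.
Setting f'(k) = n+δ gives 0.24·k^(0.24−1) = 0.129, hence k_gold = (0.24/0.129)^(1/0.76) ≈ 2.2634.
y_gold = 2.2634^0.24 ≈ 1.2166.
c_gold = y_gold − (n+δ)·k_gold = 1.2166 − 0.129·2.2634 ≈ 0.9246.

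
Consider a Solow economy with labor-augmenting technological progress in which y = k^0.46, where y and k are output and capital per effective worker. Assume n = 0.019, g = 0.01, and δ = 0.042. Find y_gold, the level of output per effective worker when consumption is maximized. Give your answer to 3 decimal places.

y_gold ≈ 4.912

Break-even investment rate: n + g + δ = 0.019 + 0.01 + 0.042 = 0.071.
Golden rule sets MPK = n+g+δ: 0.46·k^(0.46−1) = 0.071, so k_gold = (0.46/0.071)^(1/0.54) ≈ 31.8256.
Output: y_gold = k_gold^0.46 = 31.8256^0.46 ≈ 4.9122.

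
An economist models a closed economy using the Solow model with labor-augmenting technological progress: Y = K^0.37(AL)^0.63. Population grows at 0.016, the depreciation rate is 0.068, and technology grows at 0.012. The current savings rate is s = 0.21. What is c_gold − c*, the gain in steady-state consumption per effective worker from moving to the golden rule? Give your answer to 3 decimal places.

Capital per effective worker breaks even when investment replaces (n + g + δ)·k; here n + g + δ = 0.096.
Current steady state (s = 0.21): k* = (0.21/0.096)^(1/0.63) ≈ 3.4642, y* = 3.4642^0.37 ≈ 1.5836, c* = (1−0.21)·1.5836 ≈ 1.2511.
At the golden rule the marginal product of capital equals n+g+δ: 0.37·k^(0.37−1) = 0.096. Solving, k_gold = (0.37/0.096)^(1/0.63) ≈ 8.5123.
y_gold = 8.5123^0.37 ≈ 2.2086, c_gold = y_gold − 0.096·k_gold ≈ 1.3914.
Gain: Δc = 1.3914 − 1.2511 ≈ 0.1404.

Δc ≈ 0.140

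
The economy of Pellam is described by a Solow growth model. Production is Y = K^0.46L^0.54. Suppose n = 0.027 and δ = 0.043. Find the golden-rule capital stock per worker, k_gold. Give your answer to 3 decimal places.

The effective depreciation rate is n + δ = 0.027 + 0.043 = 0.07.
Maximizing c = f(k) − (n+δ)·k gives f'(k) = n+δ, i.e. 0.46·k^(0.46−1) = 0.07, so k_gold = (0.46/0.07)^(1/0.54) ≈ 32.6727.

k_gold ≈ 32.673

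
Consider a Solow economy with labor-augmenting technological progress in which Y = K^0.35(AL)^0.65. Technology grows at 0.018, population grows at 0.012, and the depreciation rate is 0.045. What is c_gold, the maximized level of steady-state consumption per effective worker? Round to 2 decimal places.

c_gold ≈ 1.49

Break-even investment rate: n + g + δ = 0.012 + 0.018 + 0.045 = 0.075.
Setting f'(k) = n+g+δ gives 0.35·k^(0.35−1) = 0.075, hence k_gold = (0.35/0.075)^(1/0.65) ≈ 10.6965.
y_gold = 10.6965^0.35 ≈ 2.2921.
c_gold = y_gold − (n+g+δ)·k_gold = 2.2921 − 0.075·10.6965 ≈ 1.4899.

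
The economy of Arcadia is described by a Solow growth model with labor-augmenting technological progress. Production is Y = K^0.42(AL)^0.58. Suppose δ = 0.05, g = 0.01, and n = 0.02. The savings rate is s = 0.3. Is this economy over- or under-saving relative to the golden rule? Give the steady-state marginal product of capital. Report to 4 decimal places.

n + g + δ = 0.02 + 0.01 + 0.05 = 0.08.
Steady-state k*: s·k^0.42 = 0.08·k gives k* = (0.3/0.08)^(1/0.58) ≈ 9.7658.
MPK = 0.42·9.7658^(-0.58) ≈ 0.1120.
MPK > n+g+δ = 0.08, so the economy is dynamically efficient (under-saving).

under-saving; MPK ≈ 0.1120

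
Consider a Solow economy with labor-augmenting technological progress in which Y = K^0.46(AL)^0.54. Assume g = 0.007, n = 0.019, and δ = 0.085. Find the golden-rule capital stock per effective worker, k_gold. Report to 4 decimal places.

The effective depreciation rate is n + g + δ = 0.019 + 0.007 + 0.085 = 0.111.
Maximizing c = f(k) − (n+g+δ)·k gives f'(k) = n+g+δ, i.e. 0.46·k^(0.46−1) = 0.111, so k_gold = (0.46/0.111)^(1/0.54) ≈ 13.9123.

k_gold ≈ 13.9123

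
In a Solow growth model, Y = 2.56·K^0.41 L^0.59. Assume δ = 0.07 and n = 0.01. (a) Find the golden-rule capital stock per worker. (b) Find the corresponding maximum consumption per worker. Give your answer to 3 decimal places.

Break-even investment rate: n + δ = 0.01 + 0.07 = 0.08.
Golden rule sets MPK = n+δ: 0.41·2.56·k^(0.41−1) = 0.08, so k_gold = (0.41·2.56/0.08)^(1/0.59) ≈ 78.4880.
y_gold = 2.56·78.4880^0.41 ≈ 15.3147; c_gold = y_gold − 0.08·k_gold ≈ 9.0357.

(a) k_gold ≈ 78.488; (b) c_gold ≈ 9.036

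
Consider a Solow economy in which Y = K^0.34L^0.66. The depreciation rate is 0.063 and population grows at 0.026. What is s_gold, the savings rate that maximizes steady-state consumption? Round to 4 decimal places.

n + δ = 0.026 + 0.063 = 0.089.
At the golden rule MPK = n+δ, and in any Cobb-Douglas steady state s = (n+δ)·k/y = MPK·k/y = capital's share 0.34.

s_gold = 0.3400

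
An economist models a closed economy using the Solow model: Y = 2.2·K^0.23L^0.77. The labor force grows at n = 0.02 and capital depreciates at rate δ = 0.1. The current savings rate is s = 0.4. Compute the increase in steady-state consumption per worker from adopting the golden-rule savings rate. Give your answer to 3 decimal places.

The effective depreciation rate is n + δ = 0.02 + 0.1 = 0.12.
Current steady state (s = 0.4): k* = (0.4·2.2/0.12)^(1/0.77) ≈ 13.2974, y* = 2.2·13.2974^0.23 ≈ 3.9892, c* = (1−0.4)·3.9892 ≈ 2.3935.
Maximizing c = f(k) − (n+δ)·k gives f'(k) = n+δ, i.e. 0.23·2.2·k^(0.23−1) = 0.12, so k_gold = (0.23·2.2/0.12)^(1/0.77) ≈ 6.4811.
y_gold = 2.2·6.4811^0.23 ≈ 3.3814, c_gold = y_gold − 0.12·k_gold ≈ 2.6037.
Gain: Δc = 2.6037 − 2.3935 ≈ 0.2102.

Δc ≈ 0.210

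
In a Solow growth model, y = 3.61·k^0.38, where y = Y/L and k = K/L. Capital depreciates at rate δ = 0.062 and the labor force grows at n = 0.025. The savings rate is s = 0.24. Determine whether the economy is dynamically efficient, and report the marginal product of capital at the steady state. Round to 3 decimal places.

dynamically efficient; MPK ≈ 0.138

n + δ = 0.025 + 0.062 = 0.087.
Steady-state k*: s·A·k^0.38 = 0.087·k gives k* = (0.24·3.61/0.087)^(1/0.62) ≈ 40.7379.
MPK = 0.38·3.61·40.7379^(-0.62) ≈ 0.1377.
MPK > n+δ = 0.087, so the economy is dynamically efficient (under-saving).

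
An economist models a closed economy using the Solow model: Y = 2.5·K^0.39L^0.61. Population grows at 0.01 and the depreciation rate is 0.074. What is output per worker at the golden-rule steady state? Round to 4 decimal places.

y_gold ≈ 11.9858

n + δ = 0.01 + 0.074 = 0.084.
At the golden rule the marginal product of capital equals n+δ: 0.39·2.5·k^(0.39−1) = 0.084. Solving, k_gold = (0.39·2.5/0.084)^(1/0.61) ≈ 55.6482.
Output: y_gold = 2.5·k_gold^0.39 = 2.5·55.6482^0.39 ≈ 11.9858.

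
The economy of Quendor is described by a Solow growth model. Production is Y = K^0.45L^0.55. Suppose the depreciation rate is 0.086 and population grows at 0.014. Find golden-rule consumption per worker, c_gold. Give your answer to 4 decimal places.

The effective depreciation rate is n + δ = 0.014 + 0.086 = 0.1.
At the golden rule the marginal product of capital equals n+δ: 0.45·k^(0.45−1) = 0.1. Solving, k_gold = (0.45/0.1)^(1/0.55) ≈ 15.4049.
y_gold = 15.4049^0.45 ≈ 3.4233.
c_gold = y_gold − (n+δ)·k_gold = 3.4233 − 0.1·15.4049 ≈ 1.8828.

c_gold ≈ 1.8828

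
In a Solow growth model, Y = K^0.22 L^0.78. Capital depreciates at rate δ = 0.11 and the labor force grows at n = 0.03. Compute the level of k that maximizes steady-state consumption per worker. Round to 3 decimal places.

Capital per worker breaks even when investment replaces (n + δ)·k; here n + δ = 0.14.
Golden rule sets MPK = n+δ: 0.22·k^(0.22−1) = 0.14, so k_gold = (0.22/0.14)^(1/0.78) ≈ 1.7851.

k_gold ≈ 1.785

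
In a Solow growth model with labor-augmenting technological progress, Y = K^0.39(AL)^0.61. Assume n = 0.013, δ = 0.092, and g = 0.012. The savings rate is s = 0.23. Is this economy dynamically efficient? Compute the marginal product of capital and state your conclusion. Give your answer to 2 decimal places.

dynamically efficient; MPK ≈ 0.20

Capital per effective worker breaks even when investment replaces (n + g + δ)·k; here n + g + δ = 0.117.
Steady-state k*: s·k^0.39 = 0.117·k gives k* = (0.23/0.117)^(1/0.61) ≈ 3.0284.
MPK = 0.39·3.0284^(-0.61) ≈ 0.1984.
MPK > n+g+δ = 0.117, so the economy is dynamically efficient (under-saving).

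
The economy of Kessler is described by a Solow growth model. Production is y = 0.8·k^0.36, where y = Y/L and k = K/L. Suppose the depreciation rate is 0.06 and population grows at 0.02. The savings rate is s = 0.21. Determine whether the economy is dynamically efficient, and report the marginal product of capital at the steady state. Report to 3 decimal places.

n + δ = 0.02 + 0.06 = 0.08.
Steady-state k*: s·A·k^0.36 = 0.08·k gives k* = (0.21·0.8/0.08)^(1/0.64) ≈ 3.1876.
MPK = 0.36·0.8·3.1876^(-0.64) ≈ 0.1371.
MPK > n+δ = 0.08, so the economy is dynamically efficient (under-saving).

dynamically efficient; MPK ≈ 0.137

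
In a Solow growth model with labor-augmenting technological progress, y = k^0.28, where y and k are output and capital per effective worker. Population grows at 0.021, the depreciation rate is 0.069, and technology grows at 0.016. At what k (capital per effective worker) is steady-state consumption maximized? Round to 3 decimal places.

k_gold ≈ 3.854

Break-even investment rate: n + g + δ = 0.021 + 0.016 + 0.069 = 0.106.
Golden rule sets MPK = n+g+δ: 0.28·k^(0.28−1) = 0.106, so k_gold = (0.28/0.106)^(1/0.72) ≈ 3.8539.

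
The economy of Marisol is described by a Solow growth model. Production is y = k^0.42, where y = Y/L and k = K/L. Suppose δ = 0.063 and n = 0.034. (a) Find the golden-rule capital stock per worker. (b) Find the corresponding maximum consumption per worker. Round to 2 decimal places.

(a) k_gold ≈ 12.51; (b) c_gold ≈ 1.68

Break-even investment rate: n + δ = 0.034 + 0.063 = 0.097.
At the golden rule the marginal product of capital equals n+δ: 0.42·k^(0.42−1) = 0.097. Solving, k_gold = (0.42/0.097)^(1/0.58) ≈ 12.5134.
y_gold = 12.5134^0.42 ≈ 2.8900; c_gold = y_gold − 0.097·k_gold ≈ 1.6762.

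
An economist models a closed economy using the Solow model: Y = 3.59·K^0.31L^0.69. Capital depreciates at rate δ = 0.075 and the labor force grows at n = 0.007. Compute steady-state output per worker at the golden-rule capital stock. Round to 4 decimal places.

Break-even investment rate: n + δ = 0.007 + 0.075 = 0.082.
Golden rule sets MPK = n+δ: 0.31·3.59·k^(0.31−1) = 0.082, so k_gold = (0.31·3.59/0.082)^(1/0.69) ≈ 43.8037.
Output: y_gold = 3.59·k_gold^0.31 = 3.59·43.8037^0.31 ≈ 11.5868.

y_gold ≈ 11.5868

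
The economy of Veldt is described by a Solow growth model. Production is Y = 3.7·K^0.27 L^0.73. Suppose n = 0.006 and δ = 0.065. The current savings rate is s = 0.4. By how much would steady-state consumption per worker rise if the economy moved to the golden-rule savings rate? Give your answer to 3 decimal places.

Δc ≈ 0.355

n + δ = 0.006 + 0.065 = 0.071.
Current steady state (s = 0.4): k* = (0.4·3.7/0.071)^(1/0.73) ≈ 64.0994, y* = 3.7·64.0994^0.27 ≈ 11.3776, c* = (1−0.4)·11.3776 ≈ 6.8266.
Maximizing c = f(k) − (n+δ)·k gives f'(k) = n+δ, i.e. 0.27·3.7·k^(0.27−1) = 0.071, so k_gold = (0.27·3.7/0.071)^(1/0.73) ≈ 37.4131.
y_gold = 3.7·37.4131^0.27 ≈ 9.8383, c_gold = y_gold − 0.071·k_gold ≈ 7.1819.
Gain: Δc = 7.1819 − 6.8266 ≈ 0.3553.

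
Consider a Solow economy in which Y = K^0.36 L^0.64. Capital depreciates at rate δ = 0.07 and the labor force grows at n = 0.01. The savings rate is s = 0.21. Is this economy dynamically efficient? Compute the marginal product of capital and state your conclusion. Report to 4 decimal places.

dynamically efficient; MPK ≈ 0.1371

Break-even investment rate: n + δ = 0.01 + 0.07 = 0.08.
Steady-state k*: s·k^0.36 = 0.08·k gives k* = (0.21/0.08)^(1/0.64) ≈ 4.5174.
MPK = 0.36·4.5174^(-0.64) ≈ 0.1371.
MPK > n+δ = 0.08, so the economy is dynamically efficient (under-saving).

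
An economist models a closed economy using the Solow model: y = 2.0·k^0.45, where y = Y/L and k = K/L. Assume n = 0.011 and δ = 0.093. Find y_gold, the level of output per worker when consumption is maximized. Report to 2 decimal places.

Capital per worker breaks even when investment replaces (n + δ)·k; here n + δ = 0.104.
Maximizing c = f(k) − (n+δ)·k gives f'(k) = n+δ, i.e. 0.45·2.0·k^(0.45−1) = 0.104, so k_gold = (0.45·2.0/0.104)^(1/0.55) ≈ 50.5844.
Output: y_gold = 2.0·k_gold^0.45 = 2.0·50.5844^0.45 ≈ 11.6906.

y_gold ≈ 11.69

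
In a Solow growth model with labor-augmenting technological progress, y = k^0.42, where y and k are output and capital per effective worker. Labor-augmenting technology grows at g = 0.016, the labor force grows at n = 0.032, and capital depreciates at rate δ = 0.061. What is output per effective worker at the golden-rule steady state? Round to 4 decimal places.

y_gold ≈ 2.6559

n + g + δ = 0.032 + 0.016 + 0.061 = 0.109.
Golden rule sets MPK = n+g+δ: 0.42·k^(0.42−1) = 0.109, so k_gold = (0.42/0.109)^(1/0.58) ≈ 10.2339.
Output: y_gold = k_gold^0.42 = 10.2339^0.42 ≈ 2.6559.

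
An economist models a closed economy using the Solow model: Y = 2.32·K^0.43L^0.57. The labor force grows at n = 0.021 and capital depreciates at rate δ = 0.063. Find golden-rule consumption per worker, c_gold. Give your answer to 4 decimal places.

c_gold ≈ 8.5523

n + δ = 0.021 + 0.063 = 0.084.
At the golden rule the marginal product of capital equals n+δ: 0.43·2.32·k^(0.43−1) = 0.084. Solving, k_gold = (0.43·2.32/0.084)^(1/0.57) ≈ 76.8066.
y_gold = 2.32·76.8066^0.43 ≈ 15.0041.
c_gold = y_gold − (n+δ)·k_gold = 15.0041 − 0.084·76.8066 ≈ 8.5523.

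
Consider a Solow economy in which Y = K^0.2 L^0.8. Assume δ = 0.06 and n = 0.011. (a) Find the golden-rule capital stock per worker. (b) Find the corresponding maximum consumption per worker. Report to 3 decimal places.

n + δ = 0.011 + 0.06 = 0.071.
Setting f'(k) = n+δ gives 0.2·k^(0.2−1) = 0.071, hence k_gold = (0.2/0.071)^(1/0.8) ≈ 3.6493.
y_gold = 3.6493^0.2 ≈ 1.2955; c_gold = y_gold − 0.071·k_gold ≈ 1.0364.

(a) k_gold ≈ 3.649; (b) c_gold ≈ 1.036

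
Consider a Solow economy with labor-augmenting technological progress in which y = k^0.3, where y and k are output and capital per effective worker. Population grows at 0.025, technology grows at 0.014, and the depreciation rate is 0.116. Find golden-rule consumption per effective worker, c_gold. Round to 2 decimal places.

c_gold ≈ 0.93

Capital per effective worker breaks even when investment replaces (n + g + δ)·k; here n + g + δ = 0.155.
Setting f'(k) = n+g+δ gives 0.3·k^(0.3−1) = 0.155, hence k_gold = (0.3/0.155)^(1/0.7) ≈ 2.5686.
y_gold = 2.5686^0.3 ≈ 1.3271.
c_gold = y_gold − (n+g+δ)·k_gold = 1.3271 − 0.155·2.5686 ≈ 0.9290.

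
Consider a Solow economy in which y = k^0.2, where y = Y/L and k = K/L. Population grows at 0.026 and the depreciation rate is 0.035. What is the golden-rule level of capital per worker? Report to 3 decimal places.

k_gold ≈ 4.412

The effective depreciation rate is n + δ = 0.026 + 0.035 = 0.061.
Maximizing c = f(k) − (n+δ)·k gives f'(k) = n+δ, i.e. 0.2·k^(0.2−1) = 0.061, so k_gold = (0.2/0.061)^(1/0.8) ≈ 4.4119.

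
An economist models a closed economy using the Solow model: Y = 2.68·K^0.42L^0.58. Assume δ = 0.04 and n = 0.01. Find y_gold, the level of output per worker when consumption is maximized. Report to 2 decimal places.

n + δ = 0.01 + 0.04 = 0.05.
Setting f'(k) = n+δ gives 0.42·2.68·k^(0.42−1) = 0.05, hence k_gold = (0.42·2.68/0.05)^(1/0.58) ≈ 214.6587.
Output: y_gold = 2.68·k_gold^0.42 = 2.68·214.6587^0.42 ≈ 25.5546.

y_gold ≈ 25.55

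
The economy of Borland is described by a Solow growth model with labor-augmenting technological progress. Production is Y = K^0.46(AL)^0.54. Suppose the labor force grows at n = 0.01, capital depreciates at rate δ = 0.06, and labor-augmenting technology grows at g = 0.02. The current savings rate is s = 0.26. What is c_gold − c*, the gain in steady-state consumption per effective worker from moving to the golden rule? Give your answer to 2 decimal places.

Δc ≈ 0.34

The effective depreciation rate is n + g + δ = 0.01 + 0.02 + 0.06 = 0.09.
Current steady state (s = 0.26): k* = (0.26/0.09)^(1/0.54) ≈ 7.1319, y* = 7.1319^0.46 ≈ 2.4687, c* = (1−0.26)·2.4687 ≈ 1.8269.
Maximizing c = f(k) − (n+g+δ)·k gives f'(k) = n+g+δ, i.e. 0.46·k^(0.46−1) = 0.09, so k_gold = (0.46/0.09)^(1/0.54) ≈ 20.5147.
y_gold = 20.5147^0.46 ≈ 4.0137, c_gold = y_gold − 0.09·k_gold ≈ 2.1674.
Gain: Δc = 2.1674 − 1.8269 ≈ 0.3406.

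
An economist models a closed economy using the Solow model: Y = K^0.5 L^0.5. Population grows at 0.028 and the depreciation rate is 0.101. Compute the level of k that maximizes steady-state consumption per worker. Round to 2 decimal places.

k_gold ≈ 15.02

Break-even investment rate: n + δ = 0.028 + 0.101 = 0.129.
Setting f'(k) = n+δ gives 0.5·k^(0.5−1) = 0.129, hence k_gold = (0.5/0.129)^(1/0.5) ≈ 15.0231.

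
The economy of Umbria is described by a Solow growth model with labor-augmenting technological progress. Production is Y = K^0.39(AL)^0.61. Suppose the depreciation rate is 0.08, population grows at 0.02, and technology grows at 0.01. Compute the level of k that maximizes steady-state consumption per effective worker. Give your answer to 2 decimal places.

k_gold ≈ 7.96

n + g + δ = 0.02 + 0.01 + 0.08 = 0.11.
Golden rule sets MPK = n+g+δ: 0.39·k^(0.39−1) = 0.11, so k_gold = (0.39/0.11)^(1/0.61) ≈ 7.9635.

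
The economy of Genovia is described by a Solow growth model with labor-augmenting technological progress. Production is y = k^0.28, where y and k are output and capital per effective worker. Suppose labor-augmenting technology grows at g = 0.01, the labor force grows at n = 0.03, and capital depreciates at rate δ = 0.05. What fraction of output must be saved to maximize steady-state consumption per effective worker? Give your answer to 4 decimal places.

s_gold = 0.2800

n + g + δ = 0.03 + 0.01 + 0.05 = 0.09.
At the golden rule MPK = n+g+δ, and in any Cobb-Douglas steady state s = (n+g+δ)·k/y = MPK·k/y = capital's share 0.28.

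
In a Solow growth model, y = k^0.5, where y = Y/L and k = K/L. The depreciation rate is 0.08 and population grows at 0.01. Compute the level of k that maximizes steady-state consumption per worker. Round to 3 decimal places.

The effective depreciation rate is n + δ = 0.01 + 0.08 = 0.09.
Golden rule sets MPK = n+δ: 0.5·k^(0.5−1) = 0.09, so k_gold = (0.5/0.09)^(1/0.5) ≈ 30.8642.

k_gold ≈ 30.864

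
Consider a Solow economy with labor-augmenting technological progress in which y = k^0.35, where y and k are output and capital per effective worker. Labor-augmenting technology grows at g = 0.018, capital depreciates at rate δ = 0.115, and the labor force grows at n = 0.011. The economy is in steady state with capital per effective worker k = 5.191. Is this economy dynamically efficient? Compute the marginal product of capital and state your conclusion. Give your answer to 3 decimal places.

n + g + δ = 0.011 + 0.018 + 0.115 = 0.144.
MPK = 0.35·k^(0.35−1) = 0.35·5.191^(-0.65) ≈ 0.1200.
MPK < 0.144, so the economy is dynamically inefficient (over-saving).

dynamically inefficient; MPK ≈ 0.120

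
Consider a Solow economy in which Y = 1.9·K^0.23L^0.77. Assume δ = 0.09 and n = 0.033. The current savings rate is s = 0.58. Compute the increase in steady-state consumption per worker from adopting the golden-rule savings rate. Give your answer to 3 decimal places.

Δc ≈ 0.600

n + δ = 0.033 + 0.09 = 0.123.
Current steady state (s = 0.58): k* = (0.58·1.9/0.123)^(1/0.77) ≈ 17.2474, y* = 1.9·17.2474^0.23 ≈ 3.6576, c* = (1−0.58)·3.6576 ≈ 1.5362.
Maximizing c = f(k) − (n+δ)·k gives f'(k) = n+δ, i.e. 0.23·1.9·k^(0.23−1) = 0.123, so k_gold = (0.23·1.9/0.123)^(1/0.77) ≈ 5.1884.
y_gold = 1.9·5.1884^0.23 ≈ 2.7747, c_gold = y_gold − 0.123·k_gold ≈ 2.1365.
Gain: Δc = 2.1365 − 1.5362 ≈ 0.6003.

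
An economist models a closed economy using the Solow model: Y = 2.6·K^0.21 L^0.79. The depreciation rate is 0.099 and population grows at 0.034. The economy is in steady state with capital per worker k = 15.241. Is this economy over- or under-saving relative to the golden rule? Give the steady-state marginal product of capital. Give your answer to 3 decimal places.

n + δ = 0.034 + 0.099 = 0.133.
MPK = 0.21·2.6·k^(0.21−1) = 0.21·2.6·15.241^(-0.79) ≈ 0.0635.
MPK < 0.133, so the economy is dynamically inefficient (over-saving).

over-saving; MPK ≈ 0.063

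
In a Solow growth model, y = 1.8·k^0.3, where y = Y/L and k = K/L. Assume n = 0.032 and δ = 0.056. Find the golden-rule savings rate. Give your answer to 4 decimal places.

s_gold = 0.3000

The effective depreciation rate is n + δ = 0.032 + 0.056 = 0.088.
At the golden rule MPK = n+δ, and in any Cobb-Douglas steady state s = (n+δ)·k/y = MPK·k/y = capital's share 0.3.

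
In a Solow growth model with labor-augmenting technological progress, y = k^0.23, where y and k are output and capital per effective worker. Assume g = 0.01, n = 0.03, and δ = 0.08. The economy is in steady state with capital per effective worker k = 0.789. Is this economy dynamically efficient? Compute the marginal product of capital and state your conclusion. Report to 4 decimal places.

dynamically efficient; MPK ≈ 0.2760

Break-even investment rate: n + g + δ = 0.03 + 0.01 + 0.08 = 0.12.
MPK = 0.23·k^(0.23−1) = 0.23·0.789^(-0.77) ≈ 0.2760.
MPK > 0.12, so the economy is dynamically efficient (under-saving).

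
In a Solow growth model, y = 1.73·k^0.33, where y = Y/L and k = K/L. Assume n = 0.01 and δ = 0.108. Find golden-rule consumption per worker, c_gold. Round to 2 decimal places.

c_gold ≈ 2.52

Capital per worker breaks even when investment replaces (n + δ)·k; here n + δ = 0.118.
Maximizing c = f(k) − (n+δ)·k gives f'(k) = n+δ, i.e. 0.33·1.73·k^(0.33−1) = 0.118, so k_gold = (0.33·1.73/0.118)^(1/0.67) ≈ 10.5174.
y_gold = 1.73·10.5174^0.33 ≈ 3.7608.
c_gold = y_gold − (n+δ)·k_gold = 3.7608 − 0.118·10.5174 ≈ 2.5197.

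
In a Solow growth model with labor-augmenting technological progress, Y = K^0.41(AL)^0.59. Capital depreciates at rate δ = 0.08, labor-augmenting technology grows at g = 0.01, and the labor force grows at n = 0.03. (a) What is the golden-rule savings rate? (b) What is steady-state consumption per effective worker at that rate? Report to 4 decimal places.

Capital per effective worker breaks even when investment replaces (n + g + δ)·k; here n + g + δ = 0.12.
For Cobb-Douglas, s_gold equals capital's share: s_gold = 0.41.
At the golden rule the marginal product of capital equals n+g+δ: 0.41·k^(0.41−1) = 0.12. Solving, k_gold = (0.41/0.12)^(1/0.59) ≈ 8.0244.
y_gold = 8.0244^0.41 ≈ 2.3486; c_gold = (1−0.41)·y_gold ≈ 1.3857.

(a) s_gold = 0.4100; (b) c_gold ≈ 1.3857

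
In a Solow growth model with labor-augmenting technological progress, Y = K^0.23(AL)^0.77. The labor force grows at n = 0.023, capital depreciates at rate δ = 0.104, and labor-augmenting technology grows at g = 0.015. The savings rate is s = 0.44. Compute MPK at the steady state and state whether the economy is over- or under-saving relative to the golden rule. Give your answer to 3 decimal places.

Capital per effective worker breaks even when investment replaces (n + g + δ)·k; here n + g + δ = 0.142.
Steady-state k*: s·k^0.23 = 0.142·k gives k* = (0.44/0.142)^(1/0.77) ≈ 4.3439.
MPK = 0.23·4.3439^(-0.77) ≈ 0.0742.
MPK < n+g+δ = 0.142, so the economy is dynamically inefficient (over-saving).

over-saving; MPK ≈ 0.074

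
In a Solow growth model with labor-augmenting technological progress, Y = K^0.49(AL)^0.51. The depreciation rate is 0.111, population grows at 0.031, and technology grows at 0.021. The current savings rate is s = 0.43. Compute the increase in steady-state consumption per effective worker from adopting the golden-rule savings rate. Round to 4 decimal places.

Δc ≈ 0.0208

Capital per effective worker breaks even when investment replaces (n + g + δ)·k; here n + g + δ = 0.163.
Current steady state (s = 0.43): k* = (0.43/0.163)^(1/0.51) ≈ 6.6995, y* = 6.6995^0.49 ≈ 2.5396, c* = (1−0.43)·2.5396 ≈ 1.4476.
Golden rule sets MPK = n+g+δ: 0.49·k^(0.49−1) = 0.163, so k_gold = (0.49/0.163)^(1/0.51) ≈ 8.6551.
y_gold = 8.6551^0.49 ≈ 2.8791, c_gold = y_gold − 0.163·k_gold ≈ 1.4684.
Gain: Δc = 1.4684 − 1.4476 ≈ 0.0208.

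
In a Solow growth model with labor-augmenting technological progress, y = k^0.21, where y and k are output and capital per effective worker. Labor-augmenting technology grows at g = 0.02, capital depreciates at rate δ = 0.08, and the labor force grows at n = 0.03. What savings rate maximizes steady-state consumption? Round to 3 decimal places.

Capital per effective worker breaks even when investment replaces (n + g + δ)·k; here n + g + δ = 0.13.
At the golden rule MPK = n+g+δ, and in any Cobb-Douglas steady state s = (n+g+δ)·k/y = MPK·k/y = capital's share 0.21.

s_gold = 0.210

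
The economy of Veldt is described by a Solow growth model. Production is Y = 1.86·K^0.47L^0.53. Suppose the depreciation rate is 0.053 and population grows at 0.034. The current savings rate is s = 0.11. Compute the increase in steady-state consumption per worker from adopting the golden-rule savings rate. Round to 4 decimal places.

Capital per worker breaks even when investment replaces (n + δ)·k; here n + δ = 0.087.
Current steady state (s = 0.11): k* = (0.11·1.86/0.087)^(1/0.53) ≈ 5.0203, y* = 1.86·5.0203^0.47 ≈ 3.9706, c* = (1−0.11)·3.9706 ≈ 3.5338.
Setting f'(k) = n+δ gives 0.47·1.86·k^(0.47−1) = 0.087, hence k_gold = (0.47·1.86/0.087)^(1/0.53) ≈ 77.7569.
y_gold = 1.86·77.7569^0.47 ≈ 14.3933, c_gold = y_gold − 0.087·k_gold ≈ 7.6284.
Gain: Δc = 7.6284 − 3.5338 ≈ 4.0946.

Δc ≈ 4.0946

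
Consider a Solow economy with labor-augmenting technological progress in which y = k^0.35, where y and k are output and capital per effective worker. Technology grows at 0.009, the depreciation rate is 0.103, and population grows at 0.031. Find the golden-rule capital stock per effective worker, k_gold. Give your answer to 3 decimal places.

k_gold ≈ 3.963

The effective depreciation rate is n + g + δ = 0.031 + 0.009 + 0.103 = 0.143.
Maximizing c = f(k) − (n+g+δ)·k gives f'(k) = n+g+δ, i.e. 0.35·k^(0.35−1) = 0.143, so k_gold = (0.35/0.143)^(1/0.65) ≈ 3.9632.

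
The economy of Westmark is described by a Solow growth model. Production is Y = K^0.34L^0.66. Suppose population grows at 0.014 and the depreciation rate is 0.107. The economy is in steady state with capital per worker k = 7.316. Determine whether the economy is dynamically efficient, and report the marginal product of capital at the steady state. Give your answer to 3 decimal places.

dynamically inefficient; MPK ≈ 0.091

Break-even investment rate: n + δ = 0.014 + 0.107 = 0.121.
MPK = 0.34·k^(0.34−1) = 0.34·7.316^(-0.66) ≈ 0.0914.
MPK < 0.121, so the economy is dynamically inefficient (over-saving).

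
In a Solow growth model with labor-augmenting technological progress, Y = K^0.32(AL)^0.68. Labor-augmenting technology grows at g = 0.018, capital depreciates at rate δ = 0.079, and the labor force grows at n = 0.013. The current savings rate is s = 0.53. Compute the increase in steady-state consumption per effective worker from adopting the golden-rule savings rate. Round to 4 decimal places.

n + g + δ = 0.013 + 0.018 + 0.079 = 0.11.
Current steady state (s = 0.53): k* = (0.53/0.11)^(1/0.68) ≈ 10.0981, y* = 10.0981^0.32 ≈ 2.0958, c* = (1−0.53)·2.0958 ≈ 0.9850.
Golden rule sets MPK = n+g+δ: 0.32·k^(0.32−1) = 0.11, so k_gold = (0.32/0.11)^(1/0.68) ≈ 4.8083.
y_gold = 4.8083^0.32 ≈ 1.6529, c_gold = y_gold − 0.11·k_gold ≈ 1.1240.
Gain: Δc = 1.1240 − 0.9850 ≈ 0.1389.

Δc ≈ 0.1389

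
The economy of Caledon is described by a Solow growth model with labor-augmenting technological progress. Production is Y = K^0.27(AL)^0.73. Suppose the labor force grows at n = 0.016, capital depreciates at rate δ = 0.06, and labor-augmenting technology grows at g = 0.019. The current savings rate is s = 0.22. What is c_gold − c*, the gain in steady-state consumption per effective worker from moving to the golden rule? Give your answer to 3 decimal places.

Δc ≈ 0.010

n + g + δ = 0.016 + 0.019 + 0.06 = 0.095.
Current steady state (s = 0.22): k* = (0.22/0.095)^(1/0.73) ≈ 3.1593, y* = 3.1593^0.27 ≈ 1.3642, c* = (1−0.22)·1.3642 ≈ 1.0641.
Maximizing c = f(k) − (n+g+δ)·k gives f'(k) = n+g+δ, i.e. 0.27·k^(0.27−1) = 0.095, so k_gold = (0.27/0.095)^(1/0.73) ≈ 4.1824.
y_gold = 4.1824^0.27 ≈ 1.4716, c_gold = y_gold − 0.095·k_gold ≈ 1.0743.
Gain: Δc = 1.0743 − 1.0641 ≈ 0.0102.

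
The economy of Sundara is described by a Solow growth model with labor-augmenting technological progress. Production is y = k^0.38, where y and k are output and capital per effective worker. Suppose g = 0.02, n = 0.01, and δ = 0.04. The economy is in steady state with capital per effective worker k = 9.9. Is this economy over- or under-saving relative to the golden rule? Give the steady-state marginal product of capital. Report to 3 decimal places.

under-saving; MPK ≈ 0.092

n + g + δ = 0.01 + 0.02 + 0.04 = 0.07.
MPK = 0.38·k^(0.38−1) = 0.38·9.9^(-0.62) ≈ 0.0917.
MPK > 0.07, so the economy is dynamically efficient (under-saving).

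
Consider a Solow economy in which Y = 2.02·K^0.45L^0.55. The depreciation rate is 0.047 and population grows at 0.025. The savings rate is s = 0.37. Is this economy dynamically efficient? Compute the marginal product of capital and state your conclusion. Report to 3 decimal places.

dynamically efficient; MPK ≈ 0.088

Break-even investment rate: n + δ = 0.025 + 0.047 = 0.072.
Steady-state k*: s·A·k^0.45 = 0.072·k gives k* = (0.37·2.02/0.072)^(1/0.55) ≈ 70.4164.
MPK = 0.45·2.02·70.4164^(-0.55) ≈ 0.0876.
MPK > n+δ = 0.072, so the economy is dynamically efficient (under-saving).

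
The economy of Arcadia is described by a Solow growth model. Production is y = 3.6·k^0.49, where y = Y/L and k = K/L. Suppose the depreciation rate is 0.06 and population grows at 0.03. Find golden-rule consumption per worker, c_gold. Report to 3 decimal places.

c_gold ≈ 32.022

n + δ = 0.03 + 0.06 = 0.09.
Golden rule sets MPK = n+δ: 0.49·3.6·k^(0.49−1) = 0.09, so k_gold = (0.49·3.6/0.09)^(1/0.51) ≈ 341.8499.
y_gold = 3.6·341.8499^0.49 ≈ 62.7888.
c_gold = y_gold − (n+δ)·k_gold = 62.7888 − 0.09·341.8499 ≈ 32.0223.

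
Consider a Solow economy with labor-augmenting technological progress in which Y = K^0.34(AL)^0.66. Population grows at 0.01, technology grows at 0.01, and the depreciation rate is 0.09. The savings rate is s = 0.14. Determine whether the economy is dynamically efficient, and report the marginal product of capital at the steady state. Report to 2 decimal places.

dynamically efficient; MPK ≈ 0.27

n + g + δ = 0.01 + 0.01 + 0.09 = 0.11.
Steady-state k*: s·k^0.34 = 0.11·k gives k* = (0.14/0.11)^(1/0.66) ≈ 1.4411.
MPK = 0.34·1.4411^(-0.66) ≈ 0.2671.
MPK > n+g+δ = 0.11, so the economy is dynamically efficient (under-saving).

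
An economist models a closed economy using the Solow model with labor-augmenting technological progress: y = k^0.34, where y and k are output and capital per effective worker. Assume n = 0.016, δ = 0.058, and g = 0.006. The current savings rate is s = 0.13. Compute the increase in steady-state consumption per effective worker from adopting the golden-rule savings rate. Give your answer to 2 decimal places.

Δc ≈ 0.27

Break-even investment rate: n + g + δ = 0.016 + 0.006 + 0.058 = 0.08.
Current steady state (s = 0.13): k* = (0.13/0.08)^(1/0.66) ≈ 2.0868, y* = 2.0868^0.34 ≈ 1.2842, c* = (1−0.13)·1.2842 ≈ 1.1172.
Setting f'(k) = n+g+δ gives 0.34·k^(0.34−1) = 0.08, hence k_gold = (0.34/0.08)^(1/0.66) ≈ 8.9558.
y_gold = 8.9558^0.34 ≈ 2.1072, c_gold = y_gold − 0.08·k_gold ≈ 1.3908.
Gain: Δc = 1.3908 − 1.1172 ≈ 0.2736.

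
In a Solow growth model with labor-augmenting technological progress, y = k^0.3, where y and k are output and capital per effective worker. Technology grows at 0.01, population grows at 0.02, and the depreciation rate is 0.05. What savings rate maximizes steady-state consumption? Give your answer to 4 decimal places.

s_gold = 0.3000

The effective depreciation rate is n + g + δ = 0.02 + 0.01 + 0.05 = 0.08.
At the golden rule MPK = n+g+δ, and in any Cobb-Douglas steady state s = (n+g+δ)·k/y = MPK·k/y = capital's share 0.3.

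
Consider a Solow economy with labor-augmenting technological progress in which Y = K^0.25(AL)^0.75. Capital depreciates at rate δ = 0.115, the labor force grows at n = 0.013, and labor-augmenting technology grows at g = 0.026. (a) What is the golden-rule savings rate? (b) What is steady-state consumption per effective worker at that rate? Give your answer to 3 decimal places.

(a) s_gold = 0.250; (b) c_gold ≈ 0.881

n + g + δ = 0.013 + 0.026 + 0.115 = 0.154.
For Cobb-Douglas, s_gold equals capital's share: s_gold = 0.25.
At the golden rule the marginal product of capital equals n+g+δ: 0.25·k^(0.25−1) = 0.154. Solving, k_gold = (0.25/0.154)^(1/0.75) ≈ 1.9079.
y_gold = 1.9079^0.25 ≈ 1.1753; c_gold = (1−0.25)·y_gold ≈ 0.8815.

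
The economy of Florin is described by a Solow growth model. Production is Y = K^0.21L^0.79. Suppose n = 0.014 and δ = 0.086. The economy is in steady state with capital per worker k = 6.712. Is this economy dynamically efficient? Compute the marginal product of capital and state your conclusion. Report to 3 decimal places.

dynamically inefficient; MPK ≈ 0.047

Capital per worker breaks even when investment replaces (n + δ)·k; here n + δ = 0.1.
MPK = 0.21·k^(0.21−1) = 0.21·6.712^(-0.79) ≈ 0.0467.
MPK < 0.1, so the economy is dynamically inefficient (over-saving).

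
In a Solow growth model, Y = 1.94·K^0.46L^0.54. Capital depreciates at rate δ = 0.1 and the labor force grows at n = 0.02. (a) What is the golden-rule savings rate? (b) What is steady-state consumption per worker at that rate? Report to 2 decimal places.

The effective depreciation rate is n + δ = 0.02 + 0.1 = 0.12.
For Cobb-Douglas, s_gold equals capital's share: s_gold = 0.46.
At the golden rule the marginal product of capital equals n+δ: 0.46·1.94·k^(0.46−1) = 0.12. Solving, k_gold = (0.46·1.94/0.12)^(1/0.54) ≈ 41.0831.
y_gold = 1.94·41.0831^0.46 ≈ 10.7173; c_gold = (1−0.46)·y_gold ≈ 5.7874.

(a) s_gold = 0.46; (b) c_gold ≈ 5.79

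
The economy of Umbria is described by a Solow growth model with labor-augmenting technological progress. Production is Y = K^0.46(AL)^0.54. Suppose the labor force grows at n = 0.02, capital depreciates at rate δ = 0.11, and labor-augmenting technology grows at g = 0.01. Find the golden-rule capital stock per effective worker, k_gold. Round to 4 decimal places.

The effective depreciation rate is n + g + δ = 0.02 + 0.01 + 0.11 = 0.14.
At the golden rule the marginal product of capital equals n+g+δ: 0.46·k^(0.46−1) = 0.14. Solving, k_gold = (0.46/0.14)^(1/0.54) ≈ 9.0515.

k_gold ≈ 9.0515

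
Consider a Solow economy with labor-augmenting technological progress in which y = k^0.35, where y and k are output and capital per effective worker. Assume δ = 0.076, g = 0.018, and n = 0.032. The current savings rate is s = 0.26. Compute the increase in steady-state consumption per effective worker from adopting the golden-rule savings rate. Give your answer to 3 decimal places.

Break-even investment rate: n + g + δ = 0.032 + 0.018 + 0.076 = 0.126.
Current steady state (s = 0.26): k* = (0.26/0.126)^(1/0.65) ≈ 3.0479, y* = 3.0479^0.35 ≈ 1.4771, c* = (1−0.26)·1.4771 ≈ 1.0930.
Maximizing c = f(k) − (n+g+δ)·k gives f'(k) = n+g+δ, i.e. 0.35·k^(0.35−1) = 0.126, so k_gold = (0.35/0.126)^(1/0.65) ≈ 4.8152.
y_gold = 4.8152^0.35 ≈ 1.7335, c_gold = y_gold − 0.126·k_gold ≈ 1.1267.
Gain: Δc = 1.1267 − 1.0930 ≈ 0.0337.

Δc ≈ 0.034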